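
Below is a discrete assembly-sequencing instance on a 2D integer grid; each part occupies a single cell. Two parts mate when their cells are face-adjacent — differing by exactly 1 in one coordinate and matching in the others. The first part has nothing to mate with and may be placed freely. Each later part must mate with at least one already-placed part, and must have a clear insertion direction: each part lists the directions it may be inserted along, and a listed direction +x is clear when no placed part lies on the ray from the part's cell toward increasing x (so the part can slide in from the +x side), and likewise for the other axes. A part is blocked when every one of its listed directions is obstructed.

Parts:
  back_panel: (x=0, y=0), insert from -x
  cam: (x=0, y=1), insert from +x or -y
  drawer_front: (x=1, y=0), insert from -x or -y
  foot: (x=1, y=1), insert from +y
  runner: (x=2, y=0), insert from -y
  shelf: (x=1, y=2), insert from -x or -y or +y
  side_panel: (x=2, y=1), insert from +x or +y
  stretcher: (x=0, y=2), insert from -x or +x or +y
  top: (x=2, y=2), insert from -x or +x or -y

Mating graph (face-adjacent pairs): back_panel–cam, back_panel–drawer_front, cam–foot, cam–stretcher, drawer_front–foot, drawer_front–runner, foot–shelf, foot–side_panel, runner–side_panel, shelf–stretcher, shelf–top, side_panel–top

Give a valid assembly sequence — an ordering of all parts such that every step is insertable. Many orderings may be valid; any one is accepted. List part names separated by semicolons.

1. cam@(0, 1) [+x clear] — {cam}
2. foot@(1, 1) [+y clear] — {cam, foot}
3. shelf@(1, 2) [-x clear] — {cam, foot, shelf}
4. drawer_front@(1, 0) [-x clear] — {cam, drawer_front, foot, shelf}
5. runner@(2, 0) [-y clear] — {cam, drawer_front, foot, runner, shelf}
6. side_panel@(2, 1) [+x clear] — {cam, drawer_front, foot, runner, shelf, side_panel}
7. stretcher@(0, 2) [-x clear] — {cam, drawer_front, foot, runner, shelf, side_panel, stretcher}
8. back_panel@(0, 0) [-x clear] — {back_panel, cam, drawer_front, foot, runner, shelf, side_panel, stretcher}
9. top@(2, 2) [+x clear] — {back_panel, cam, drawer_front, foot, runner, shelf, side_panel, stretcher, top}

cam; foot; shelf; drawer_front; runner; side_panel; stretcher; back_panel; top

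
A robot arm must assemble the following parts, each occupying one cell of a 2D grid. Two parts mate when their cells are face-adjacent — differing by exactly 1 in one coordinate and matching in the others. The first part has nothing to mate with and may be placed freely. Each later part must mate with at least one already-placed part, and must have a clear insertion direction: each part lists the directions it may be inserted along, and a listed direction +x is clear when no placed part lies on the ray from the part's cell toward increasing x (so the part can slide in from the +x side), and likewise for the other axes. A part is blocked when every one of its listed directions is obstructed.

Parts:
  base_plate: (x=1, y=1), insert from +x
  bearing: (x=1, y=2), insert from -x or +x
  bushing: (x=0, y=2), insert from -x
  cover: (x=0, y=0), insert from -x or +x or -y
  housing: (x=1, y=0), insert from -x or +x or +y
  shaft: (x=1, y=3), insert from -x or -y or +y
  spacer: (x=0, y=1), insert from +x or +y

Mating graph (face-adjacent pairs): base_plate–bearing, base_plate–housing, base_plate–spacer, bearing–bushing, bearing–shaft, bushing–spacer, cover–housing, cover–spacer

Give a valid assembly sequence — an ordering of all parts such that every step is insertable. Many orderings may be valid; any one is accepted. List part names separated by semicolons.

cover; housing; base_plate; bearing; shaft; spacer; bushing

1. cover@(0, 0) [-x clear] — {cover}
2. housing@(1, 0) [+x clear] — {cover, housing}
3. base_plate@(1, 1) [+x clear] — {base_plate, cover, housing}
4. bearing@(1, 2) [-x clear] — {base_plate, bearing, cover, housing}
5. shaft@(1, 3) [-x clear] — {base_plate, bearing, cover, housing, shaft}
6. spacer@(0, 1) [+y clear] — {base_plate, bearing, cover, housing, shaft, spacer}
7. bushing@(0, 2) [-x clear] — {base_plate, bearing, bushing, cover, housing, shaft, spacer}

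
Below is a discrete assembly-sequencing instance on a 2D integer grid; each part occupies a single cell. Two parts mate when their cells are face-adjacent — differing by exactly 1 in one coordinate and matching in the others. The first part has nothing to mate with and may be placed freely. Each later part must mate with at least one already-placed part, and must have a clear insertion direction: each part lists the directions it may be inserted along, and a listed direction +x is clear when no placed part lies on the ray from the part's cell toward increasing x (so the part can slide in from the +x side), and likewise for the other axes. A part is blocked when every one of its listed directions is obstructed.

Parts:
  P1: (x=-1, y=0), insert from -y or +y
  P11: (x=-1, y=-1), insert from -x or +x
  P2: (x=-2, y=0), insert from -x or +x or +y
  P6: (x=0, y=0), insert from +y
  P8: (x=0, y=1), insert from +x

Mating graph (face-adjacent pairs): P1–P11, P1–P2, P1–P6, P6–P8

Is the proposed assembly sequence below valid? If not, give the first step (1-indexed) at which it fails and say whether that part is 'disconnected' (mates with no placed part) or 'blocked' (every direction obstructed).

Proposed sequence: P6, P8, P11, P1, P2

Invalid at step 3 (disconnected)

1. P6@(0, 0) [+y clear] — {P6}
2. P8@(0, 1) [+x clear] — {P6, P8}
3. P11@(-1, -1) — no placed neighbour ⇒ disconnected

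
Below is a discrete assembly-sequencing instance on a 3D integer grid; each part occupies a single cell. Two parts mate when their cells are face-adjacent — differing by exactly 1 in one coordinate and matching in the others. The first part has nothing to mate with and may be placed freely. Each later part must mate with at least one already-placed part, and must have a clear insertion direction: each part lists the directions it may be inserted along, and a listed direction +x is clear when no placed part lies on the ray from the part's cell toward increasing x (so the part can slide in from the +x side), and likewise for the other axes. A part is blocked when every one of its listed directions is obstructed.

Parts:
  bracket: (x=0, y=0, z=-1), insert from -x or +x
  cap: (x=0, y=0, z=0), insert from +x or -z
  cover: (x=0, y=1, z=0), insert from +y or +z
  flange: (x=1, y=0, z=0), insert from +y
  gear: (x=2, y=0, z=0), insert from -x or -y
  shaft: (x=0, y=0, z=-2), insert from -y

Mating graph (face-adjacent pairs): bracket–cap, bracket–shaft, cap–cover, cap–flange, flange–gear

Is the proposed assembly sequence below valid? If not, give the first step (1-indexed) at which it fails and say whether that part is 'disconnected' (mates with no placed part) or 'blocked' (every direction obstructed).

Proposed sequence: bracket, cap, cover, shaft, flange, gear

1. bracket@(0, 0, -1) [-x clear] — {bracket}
2. cap@(0, 0, 0) [+x clear] — {bracket, cap}
3. cover@(0, 1, 0) [+y clear] — {bracket, cap, cover}
4. shaft@(0, 0, -2) [-y clear] — {bracket, cap, cover, shaft}
5. flange@(1, 0, 0) [+y clear] — {bracket, cap, cover, flange, shaft}
6. gear@(2, 0, 0) [-y clear] — {bracket, cap, cover, flange, gear, shaft}

Valid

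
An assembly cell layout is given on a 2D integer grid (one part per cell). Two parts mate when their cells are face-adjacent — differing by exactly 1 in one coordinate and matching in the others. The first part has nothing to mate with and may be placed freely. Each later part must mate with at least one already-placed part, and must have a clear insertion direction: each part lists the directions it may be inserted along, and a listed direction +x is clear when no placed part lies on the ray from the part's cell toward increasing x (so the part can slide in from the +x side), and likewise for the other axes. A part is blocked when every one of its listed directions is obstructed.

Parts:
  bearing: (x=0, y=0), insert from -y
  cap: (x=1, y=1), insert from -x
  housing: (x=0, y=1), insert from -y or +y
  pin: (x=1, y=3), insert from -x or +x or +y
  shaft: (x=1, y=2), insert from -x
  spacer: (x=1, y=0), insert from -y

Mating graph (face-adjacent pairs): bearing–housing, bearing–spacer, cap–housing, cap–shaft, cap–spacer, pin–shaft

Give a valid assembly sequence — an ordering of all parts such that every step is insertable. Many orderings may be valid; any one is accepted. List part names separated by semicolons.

1. pin@(1, 3) [-x clear] — {pin}
2. shaft@(1, 2) [-x clear] — {pin, shaft}
3. cap@(1, 1) [-x clear] — {cap, pin, shaft}
4. spacer@(1, 0) [-y clear] — {cap, pin, shaft, spacer}
5. housing@(0, 1) [-y clear] — {cap, housing, pin, shaft, spacer}
6. bearing@(0, 0) [-y clear] — {bearing, cap, housing, pin, shaft, spacer}

pin; shaft; cap; spacer; housing; bearing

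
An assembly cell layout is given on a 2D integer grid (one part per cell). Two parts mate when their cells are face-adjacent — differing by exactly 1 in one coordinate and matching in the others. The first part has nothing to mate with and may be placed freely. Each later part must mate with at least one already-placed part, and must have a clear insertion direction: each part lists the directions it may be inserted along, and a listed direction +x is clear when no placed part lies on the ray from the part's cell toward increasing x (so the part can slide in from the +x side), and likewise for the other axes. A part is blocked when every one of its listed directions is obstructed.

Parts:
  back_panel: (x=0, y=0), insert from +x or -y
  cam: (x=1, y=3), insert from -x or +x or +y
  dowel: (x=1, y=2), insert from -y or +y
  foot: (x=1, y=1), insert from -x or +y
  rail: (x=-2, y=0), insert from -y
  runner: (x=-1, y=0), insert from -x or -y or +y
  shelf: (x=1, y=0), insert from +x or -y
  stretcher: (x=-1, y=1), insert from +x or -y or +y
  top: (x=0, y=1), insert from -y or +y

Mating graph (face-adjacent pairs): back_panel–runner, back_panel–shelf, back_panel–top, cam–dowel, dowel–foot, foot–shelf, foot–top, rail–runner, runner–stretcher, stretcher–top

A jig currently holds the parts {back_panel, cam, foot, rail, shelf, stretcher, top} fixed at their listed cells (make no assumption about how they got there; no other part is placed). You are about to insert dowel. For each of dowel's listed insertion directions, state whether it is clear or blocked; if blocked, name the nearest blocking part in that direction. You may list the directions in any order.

+y: blocked by cam; -y: blocked by foot

-y: nearest on ray is foot@(1, 1) ⇒ blocked
+y: nearest on ray is cam@(1, 3) ⇒ blocked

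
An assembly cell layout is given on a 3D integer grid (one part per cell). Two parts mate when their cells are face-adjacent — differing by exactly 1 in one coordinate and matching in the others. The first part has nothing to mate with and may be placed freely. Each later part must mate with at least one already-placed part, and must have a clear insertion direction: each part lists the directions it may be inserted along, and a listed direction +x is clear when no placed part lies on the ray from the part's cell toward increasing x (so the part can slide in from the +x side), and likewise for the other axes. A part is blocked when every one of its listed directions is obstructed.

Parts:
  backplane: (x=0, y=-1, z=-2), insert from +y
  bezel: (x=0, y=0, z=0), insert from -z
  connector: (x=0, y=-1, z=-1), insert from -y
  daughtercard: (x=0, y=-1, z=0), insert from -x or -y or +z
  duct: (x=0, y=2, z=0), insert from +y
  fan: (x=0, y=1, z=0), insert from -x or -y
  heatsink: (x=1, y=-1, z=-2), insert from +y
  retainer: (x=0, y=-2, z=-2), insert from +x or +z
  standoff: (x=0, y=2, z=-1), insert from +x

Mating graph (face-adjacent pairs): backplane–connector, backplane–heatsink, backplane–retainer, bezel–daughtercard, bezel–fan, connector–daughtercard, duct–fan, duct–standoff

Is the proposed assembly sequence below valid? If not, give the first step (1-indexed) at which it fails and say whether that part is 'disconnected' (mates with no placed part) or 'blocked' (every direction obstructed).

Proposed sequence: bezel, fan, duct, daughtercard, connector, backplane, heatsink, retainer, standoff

Valid

1. bezel@(0, 0, 0) [-z clear] — {bezel}
2. fan@(0, 1, 0) [-x clear] — {bezel, fan}
3. duct@(0, 2, 0) [+y clear] — {bezel, duct, fan}
4. daughtercard@(0, -1, 0) [-x clear] — {bezel, daughtercard, duct, fan}
5. connector@(0, -1, -1) [-y clear] — {bezel, connector, daughtercard, duct, fan}
6. backplane@(0, -1, -2) [+y clear] — {backplane, bezel, connector, daughtercard, duct, fan}
7. heatsink@(1, -1, -2) [+y clear] — {backplane, bezel, connector, daughtercard, duct, fan, heatsink}
8. retainer@(0, -2, -2) [+x clear] — {backplane, bezel, connector, daughtercard, duct, fan, heatsink, retainer}
9. standoff@(0, 2, -1) [+x clear] — {backplane, bezel, connector, daughtercard, duct, fan, heatsink, retainer, standoff}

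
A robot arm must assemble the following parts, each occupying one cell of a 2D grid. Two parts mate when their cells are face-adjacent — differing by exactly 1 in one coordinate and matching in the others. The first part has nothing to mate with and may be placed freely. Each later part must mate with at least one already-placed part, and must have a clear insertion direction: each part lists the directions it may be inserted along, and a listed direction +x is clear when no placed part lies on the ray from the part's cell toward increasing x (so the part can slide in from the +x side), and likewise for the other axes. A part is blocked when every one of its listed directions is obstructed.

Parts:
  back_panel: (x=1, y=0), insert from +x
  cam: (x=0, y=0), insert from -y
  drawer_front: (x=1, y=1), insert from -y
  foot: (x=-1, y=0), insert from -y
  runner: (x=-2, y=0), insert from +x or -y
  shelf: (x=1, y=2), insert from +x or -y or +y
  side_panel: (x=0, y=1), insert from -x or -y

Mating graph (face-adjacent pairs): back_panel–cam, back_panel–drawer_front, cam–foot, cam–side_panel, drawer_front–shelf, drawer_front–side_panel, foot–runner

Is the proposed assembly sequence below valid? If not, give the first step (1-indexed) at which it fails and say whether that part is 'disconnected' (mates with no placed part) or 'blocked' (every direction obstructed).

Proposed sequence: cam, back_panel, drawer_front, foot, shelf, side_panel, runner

Invalid at step 3 (blocked)

1. cam@(0, 0) [-y clear] — {cam}
2. back_panel@(1, 0) [+x clear] — {back_panel, cam}
3. drawer_front@(1, 1) — -y all obstructed ⇒ blocked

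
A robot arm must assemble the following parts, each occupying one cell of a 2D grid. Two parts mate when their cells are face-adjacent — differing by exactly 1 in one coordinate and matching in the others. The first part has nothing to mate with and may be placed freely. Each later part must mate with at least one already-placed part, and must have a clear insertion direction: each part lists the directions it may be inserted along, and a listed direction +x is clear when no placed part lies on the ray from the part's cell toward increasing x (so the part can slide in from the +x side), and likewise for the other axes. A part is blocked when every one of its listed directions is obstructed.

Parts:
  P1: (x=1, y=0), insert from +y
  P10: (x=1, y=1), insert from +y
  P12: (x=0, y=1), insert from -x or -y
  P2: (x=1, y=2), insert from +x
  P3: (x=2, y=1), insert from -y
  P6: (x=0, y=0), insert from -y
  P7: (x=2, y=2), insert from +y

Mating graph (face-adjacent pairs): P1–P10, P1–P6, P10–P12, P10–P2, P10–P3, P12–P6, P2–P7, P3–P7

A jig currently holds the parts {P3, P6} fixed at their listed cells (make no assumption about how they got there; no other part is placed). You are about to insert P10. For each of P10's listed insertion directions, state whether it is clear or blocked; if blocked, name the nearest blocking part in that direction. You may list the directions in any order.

+y: ray from P10(1, 1) has no placed part ⇒ clear

+y: clear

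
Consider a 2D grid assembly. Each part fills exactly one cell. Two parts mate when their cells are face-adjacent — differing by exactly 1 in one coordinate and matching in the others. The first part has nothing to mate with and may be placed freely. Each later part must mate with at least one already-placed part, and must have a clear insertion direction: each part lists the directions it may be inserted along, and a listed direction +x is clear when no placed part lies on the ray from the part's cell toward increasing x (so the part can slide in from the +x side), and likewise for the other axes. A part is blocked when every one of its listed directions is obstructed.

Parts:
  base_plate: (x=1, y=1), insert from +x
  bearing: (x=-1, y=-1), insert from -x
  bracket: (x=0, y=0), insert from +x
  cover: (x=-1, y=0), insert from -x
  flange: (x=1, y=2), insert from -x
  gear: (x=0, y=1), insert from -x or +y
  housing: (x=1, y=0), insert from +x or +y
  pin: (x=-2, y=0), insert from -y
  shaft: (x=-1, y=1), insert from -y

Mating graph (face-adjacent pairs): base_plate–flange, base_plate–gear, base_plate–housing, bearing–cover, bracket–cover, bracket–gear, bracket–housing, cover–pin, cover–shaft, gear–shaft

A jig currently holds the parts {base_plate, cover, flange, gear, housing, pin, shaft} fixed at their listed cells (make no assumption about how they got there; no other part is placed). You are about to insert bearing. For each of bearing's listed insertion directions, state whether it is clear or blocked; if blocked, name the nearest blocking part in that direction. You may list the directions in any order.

-x: ray from bearing(-1, -1) has no placed part ⇒ clear

-x: clear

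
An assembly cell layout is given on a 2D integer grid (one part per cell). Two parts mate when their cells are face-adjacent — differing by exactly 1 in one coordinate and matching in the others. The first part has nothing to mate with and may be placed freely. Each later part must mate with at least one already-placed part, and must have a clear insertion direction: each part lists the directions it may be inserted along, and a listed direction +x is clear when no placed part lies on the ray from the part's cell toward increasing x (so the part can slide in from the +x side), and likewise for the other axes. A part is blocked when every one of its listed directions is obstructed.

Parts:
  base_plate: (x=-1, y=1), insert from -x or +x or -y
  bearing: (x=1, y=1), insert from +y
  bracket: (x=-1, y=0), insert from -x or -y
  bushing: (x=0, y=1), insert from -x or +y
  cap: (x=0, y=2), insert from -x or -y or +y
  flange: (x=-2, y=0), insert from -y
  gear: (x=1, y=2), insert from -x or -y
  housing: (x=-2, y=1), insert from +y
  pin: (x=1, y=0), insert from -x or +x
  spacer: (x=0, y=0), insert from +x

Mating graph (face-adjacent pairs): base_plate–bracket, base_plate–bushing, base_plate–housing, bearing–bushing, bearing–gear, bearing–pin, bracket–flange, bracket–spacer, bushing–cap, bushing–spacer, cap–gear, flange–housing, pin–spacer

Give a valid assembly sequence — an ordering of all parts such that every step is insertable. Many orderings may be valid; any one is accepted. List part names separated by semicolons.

flange; bracket; spacer; bushing; bearing; gear; cap; base_plate; housing; pin

1. flange@(-2, 0) [-y clear] — {flange}
2. bracket@(-1, 0) [-y clear] — {bracket, flange}
3. spacer@(0, 0) [+x clear] — {bracket, flange, spacer}
4. bushing@(0, 1) [-x clear] — {bracket, bushing, flange, spacer}
5. bearing@(1, 1) [+y clear] — {bearing, bracket, bushing, flange, spacer}
6. gear@(1, 2) [-x clear] — {bearing, bracket, bushing, flange, gear, spacer}
7. cap@(0, 2) [-x clear] — {bearing, bracket, bushing, cap, flange, gear, spacer}
8. base_plate@(-1, 1) [-x clear] — {base_plate, bearing, bracket, bushing, cap, flange, gear, spacer}
9. housing@(-2, 1) [+y clear] — {base_plate, bearing, bracket, bushing, cap, flange, gear, housing, spacer}
10. pin@(1, 0) [+x clear] — {base_plate, bearing, bracket, bushing, cap, flange, gear, housing, pin, spacer}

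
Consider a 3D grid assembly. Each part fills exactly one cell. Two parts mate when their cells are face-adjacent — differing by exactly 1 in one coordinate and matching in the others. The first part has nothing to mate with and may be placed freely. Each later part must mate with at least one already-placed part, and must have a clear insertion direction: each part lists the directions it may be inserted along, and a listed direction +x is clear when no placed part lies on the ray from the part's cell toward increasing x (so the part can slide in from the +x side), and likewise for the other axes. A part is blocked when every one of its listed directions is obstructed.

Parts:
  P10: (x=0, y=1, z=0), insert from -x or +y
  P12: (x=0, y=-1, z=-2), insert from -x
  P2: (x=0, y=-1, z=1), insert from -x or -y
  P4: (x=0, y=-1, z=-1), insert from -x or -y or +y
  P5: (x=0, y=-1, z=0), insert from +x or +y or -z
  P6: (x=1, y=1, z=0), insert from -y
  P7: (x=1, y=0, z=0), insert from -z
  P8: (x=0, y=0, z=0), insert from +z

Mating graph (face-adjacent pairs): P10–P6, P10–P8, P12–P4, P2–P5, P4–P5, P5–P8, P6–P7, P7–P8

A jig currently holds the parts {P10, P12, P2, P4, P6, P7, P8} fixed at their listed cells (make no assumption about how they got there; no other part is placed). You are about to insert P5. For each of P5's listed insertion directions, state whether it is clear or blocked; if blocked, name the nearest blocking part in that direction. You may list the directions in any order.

+x: ray from P5(0, -1, 0) has no placed part ⇒ clear
+y: nearest on ray is P8@(0, 0, 0) ⇒ blocked
-z: nearest on ray is P4@(0, -1, -1) ⇒ blocked

+x: clear; +y: blocked by P8; -z: blocked by P4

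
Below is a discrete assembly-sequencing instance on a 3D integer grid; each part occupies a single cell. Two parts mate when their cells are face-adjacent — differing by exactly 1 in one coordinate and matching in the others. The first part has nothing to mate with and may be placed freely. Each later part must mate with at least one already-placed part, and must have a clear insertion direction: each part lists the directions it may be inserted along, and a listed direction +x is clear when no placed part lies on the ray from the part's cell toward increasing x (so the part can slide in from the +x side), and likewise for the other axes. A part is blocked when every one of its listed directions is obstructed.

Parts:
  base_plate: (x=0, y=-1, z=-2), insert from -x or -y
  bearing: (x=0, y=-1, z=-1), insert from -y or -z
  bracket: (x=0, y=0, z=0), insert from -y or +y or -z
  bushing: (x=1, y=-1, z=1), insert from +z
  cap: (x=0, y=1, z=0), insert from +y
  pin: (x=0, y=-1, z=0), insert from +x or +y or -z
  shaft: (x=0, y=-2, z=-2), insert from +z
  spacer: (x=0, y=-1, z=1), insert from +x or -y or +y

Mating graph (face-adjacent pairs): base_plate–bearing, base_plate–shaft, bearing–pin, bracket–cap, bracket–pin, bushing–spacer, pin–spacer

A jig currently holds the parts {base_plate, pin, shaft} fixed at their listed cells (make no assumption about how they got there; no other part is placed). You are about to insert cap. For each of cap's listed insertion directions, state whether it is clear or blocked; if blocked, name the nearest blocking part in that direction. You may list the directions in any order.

+y: clear

+y: ray from cap(0, 1, 0) has no placed part ⇒ clear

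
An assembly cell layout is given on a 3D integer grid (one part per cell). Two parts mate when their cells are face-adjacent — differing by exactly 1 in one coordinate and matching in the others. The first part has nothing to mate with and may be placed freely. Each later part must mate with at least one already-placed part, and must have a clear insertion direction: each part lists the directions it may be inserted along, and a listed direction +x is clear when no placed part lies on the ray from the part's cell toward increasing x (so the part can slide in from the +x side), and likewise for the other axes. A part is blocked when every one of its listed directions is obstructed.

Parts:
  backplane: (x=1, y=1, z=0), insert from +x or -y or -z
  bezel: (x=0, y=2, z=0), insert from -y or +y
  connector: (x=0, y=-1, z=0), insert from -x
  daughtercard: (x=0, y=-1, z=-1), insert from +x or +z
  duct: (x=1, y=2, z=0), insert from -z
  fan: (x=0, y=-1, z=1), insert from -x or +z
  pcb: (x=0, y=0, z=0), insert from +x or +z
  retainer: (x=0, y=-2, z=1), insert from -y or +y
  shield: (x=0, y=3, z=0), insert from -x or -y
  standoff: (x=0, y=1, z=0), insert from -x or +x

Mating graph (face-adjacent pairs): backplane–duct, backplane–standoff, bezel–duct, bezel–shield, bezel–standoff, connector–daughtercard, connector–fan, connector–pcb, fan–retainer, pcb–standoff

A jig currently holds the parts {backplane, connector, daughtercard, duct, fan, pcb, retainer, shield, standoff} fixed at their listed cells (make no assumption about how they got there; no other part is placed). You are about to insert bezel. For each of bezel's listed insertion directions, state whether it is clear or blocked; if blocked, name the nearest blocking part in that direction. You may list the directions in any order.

+y: blocked by shield; -y: blocked by standoff

-y: nearest on ray is standoff@(0, 1, 0) ⇒ blocked
+y: nearest on ray is shield@(0, 3, 0) ⇒ blocked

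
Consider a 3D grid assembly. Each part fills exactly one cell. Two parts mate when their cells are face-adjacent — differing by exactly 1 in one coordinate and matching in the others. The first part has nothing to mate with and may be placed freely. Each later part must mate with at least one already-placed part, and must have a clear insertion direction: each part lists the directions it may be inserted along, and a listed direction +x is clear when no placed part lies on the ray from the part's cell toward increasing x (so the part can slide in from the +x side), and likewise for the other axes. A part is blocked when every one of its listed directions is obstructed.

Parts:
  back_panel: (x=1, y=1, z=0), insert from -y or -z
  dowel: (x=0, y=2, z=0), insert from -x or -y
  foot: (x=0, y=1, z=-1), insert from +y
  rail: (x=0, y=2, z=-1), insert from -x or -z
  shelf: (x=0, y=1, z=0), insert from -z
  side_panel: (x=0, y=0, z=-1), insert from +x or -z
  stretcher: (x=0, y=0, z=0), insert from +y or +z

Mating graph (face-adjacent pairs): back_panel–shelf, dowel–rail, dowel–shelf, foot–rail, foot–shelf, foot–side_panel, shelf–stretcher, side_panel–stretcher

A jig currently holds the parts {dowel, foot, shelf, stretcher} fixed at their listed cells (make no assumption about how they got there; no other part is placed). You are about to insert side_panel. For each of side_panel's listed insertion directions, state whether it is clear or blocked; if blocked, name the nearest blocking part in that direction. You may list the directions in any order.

+x: clear; -z: clear

+x: ray from side_panel(0, 0, -1) has no placed part ⇒ clear
-z: ray from side_panel(0, 0, -1) has no placed part ⇒ clear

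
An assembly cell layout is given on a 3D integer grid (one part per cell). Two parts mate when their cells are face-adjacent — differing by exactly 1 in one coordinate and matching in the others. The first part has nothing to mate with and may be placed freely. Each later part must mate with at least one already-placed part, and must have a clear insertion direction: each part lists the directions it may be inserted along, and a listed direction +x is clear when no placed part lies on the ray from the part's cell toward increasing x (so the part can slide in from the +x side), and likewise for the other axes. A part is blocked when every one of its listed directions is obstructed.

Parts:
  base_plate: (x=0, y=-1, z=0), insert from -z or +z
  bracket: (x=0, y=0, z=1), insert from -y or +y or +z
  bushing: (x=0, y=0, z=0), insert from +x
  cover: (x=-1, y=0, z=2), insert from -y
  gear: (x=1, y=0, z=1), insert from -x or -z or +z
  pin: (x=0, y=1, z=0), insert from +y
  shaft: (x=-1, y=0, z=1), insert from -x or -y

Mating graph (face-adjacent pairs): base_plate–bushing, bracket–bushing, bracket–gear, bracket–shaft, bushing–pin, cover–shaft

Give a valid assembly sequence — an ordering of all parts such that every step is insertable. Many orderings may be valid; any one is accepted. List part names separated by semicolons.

pin; bushing; bracket; gear; shaft; cover; base_plate

1. pin@(0, 1, 0) [+y clear] — {pin}
2. bushing@(0, 0, 0) [+x clear] — {bushing, pin}
3. bracket@(0, 0, 1) [-y clear] — {bracket, bushing, pin}
4. gear@(1, 0, 1) [-z clear] — {bracket, bushing, gear, pin}
5. shaft@(-1, 0, 1) [-x clear] — {bracket, bushing, gear, pin, shaft}
6. cover@(-1, 0, 2) [-y clear] — {bracket, bushing, cover, gear, pin, shaft}
7. base_plate@(0, -1, 0) [-z clear] — {base_plate, bracket, bushing, cover, gear, pin, shaft}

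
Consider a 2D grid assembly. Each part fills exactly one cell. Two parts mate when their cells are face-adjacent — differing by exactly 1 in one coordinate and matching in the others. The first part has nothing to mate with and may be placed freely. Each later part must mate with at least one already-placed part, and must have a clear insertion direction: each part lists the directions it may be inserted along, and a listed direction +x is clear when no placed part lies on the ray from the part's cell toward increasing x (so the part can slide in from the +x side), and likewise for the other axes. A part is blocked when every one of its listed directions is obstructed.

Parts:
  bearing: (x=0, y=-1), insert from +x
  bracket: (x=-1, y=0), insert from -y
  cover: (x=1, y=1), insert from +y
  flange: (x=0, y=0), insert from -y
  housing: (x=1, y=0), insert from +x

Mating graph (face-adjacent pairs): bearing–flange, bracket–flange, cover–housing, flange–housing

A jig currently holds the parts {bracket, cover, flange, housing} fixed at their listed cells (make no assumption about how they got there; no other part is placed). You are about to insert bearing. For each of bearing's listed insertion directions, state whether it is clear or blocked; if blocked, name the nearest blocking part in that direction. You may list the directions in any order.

+x: ray from bearing(0, -1) has no placed part ⇒ clear

+x: clear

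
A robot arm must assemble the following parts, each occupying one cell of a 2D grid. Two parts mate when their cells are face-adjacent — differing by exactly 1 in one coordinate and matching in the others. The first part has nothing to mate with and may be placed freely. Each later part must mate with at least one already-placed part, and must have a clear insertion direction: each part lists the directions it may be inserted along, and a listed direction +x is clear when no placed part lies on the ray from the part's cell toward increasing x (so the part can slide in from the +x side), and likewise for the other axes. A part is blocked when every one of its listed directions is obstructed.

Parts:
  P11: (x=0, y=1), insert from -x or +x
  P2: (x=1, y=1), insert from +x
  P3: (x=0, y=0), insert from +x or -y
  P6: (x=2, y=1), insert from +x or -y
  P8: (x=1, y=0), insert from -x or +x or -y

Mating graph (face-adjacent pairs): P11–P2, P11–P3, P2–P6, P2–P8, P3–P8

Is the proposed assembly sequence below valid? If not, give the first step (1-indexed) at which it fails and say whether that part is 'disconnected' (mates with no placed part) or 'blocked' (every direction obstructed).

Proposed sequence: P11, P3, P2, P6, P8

1. P11@(0, 1) [-x clear] — {P11}
2. P3@(0, 0) [+x clear] — {P11, P3}
3. P2@(1, 1) [+x clear] — {P11, P2, P3}
4. P6@(2, 1) [+x clear] — {P11, P2, P3, P6}
5. P8@(1, 0) [+x clear] — {P11, P2, P3, P6, P8}

Valid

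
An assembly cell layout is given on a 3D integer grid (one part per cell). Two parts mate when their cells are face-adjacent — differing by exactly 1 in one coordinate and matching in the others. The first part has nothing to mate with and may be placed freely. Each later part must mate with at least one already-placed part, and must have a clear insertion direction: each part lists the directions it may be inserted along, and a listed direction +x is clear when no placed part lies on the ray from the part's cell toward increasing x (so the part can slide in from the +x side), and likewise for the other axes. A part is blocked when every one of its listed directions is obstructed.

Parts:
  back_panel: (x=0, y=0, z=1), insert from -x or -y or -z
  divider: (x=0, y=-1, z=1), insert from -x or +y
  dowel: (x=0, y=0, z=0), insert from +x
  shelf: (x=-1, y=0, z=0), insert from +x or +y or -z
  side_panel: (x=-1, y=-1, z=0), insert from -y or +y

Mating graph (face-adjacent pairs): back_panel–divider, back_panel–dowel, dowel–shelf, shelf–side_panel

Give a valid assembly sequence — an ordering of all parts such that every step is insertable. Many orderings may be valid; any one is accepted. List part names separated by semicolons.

divider; back_panel; dowel; shelf; side_panel

1. divider@(0, -1, 1) [-x clear] — {divider}
2. back_panel@(0, 0, 1) [-x clear] — {back_panel, divider}
3. dowel@(0, 0, 0) [+x clear] — {back_panel, divider, dowel}
4. shelf@(-1, 0, 0) [+y clear] — {back_panel, divider, dowel, shelf}
5. side_panel@(-1, -1, 0) [-y clear] — {back_panel, divider, dowel, shelf, side_panel}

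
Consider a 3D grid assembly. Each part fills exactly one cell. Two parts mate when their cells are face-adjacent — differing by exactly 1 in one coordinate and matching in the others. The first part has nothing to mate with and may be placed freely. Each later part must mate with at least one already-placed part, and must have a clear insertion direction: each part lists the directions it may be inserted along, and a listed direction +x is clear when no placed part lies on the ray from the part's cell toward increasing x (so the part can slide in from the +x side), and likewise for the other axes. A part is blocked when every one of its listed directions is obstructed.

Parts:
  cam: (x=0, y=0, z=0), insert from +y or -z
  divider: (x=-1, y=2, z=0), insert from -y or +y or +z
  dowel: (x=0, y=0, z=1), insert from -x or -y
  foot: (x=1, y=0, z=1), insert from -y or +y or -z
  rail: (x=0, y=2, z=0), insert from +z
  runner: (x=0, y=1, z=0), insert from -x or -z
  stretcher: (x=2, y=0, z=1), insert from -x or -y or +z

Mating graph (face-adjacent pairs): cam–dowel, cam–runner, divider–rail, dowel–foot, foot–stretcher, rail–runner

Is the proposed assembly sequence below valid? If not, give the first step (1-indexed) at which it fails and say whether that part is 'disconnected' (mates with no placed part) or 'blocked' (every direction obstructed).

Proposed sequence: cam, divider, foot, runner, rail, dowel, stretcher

1. cam@(0, 0, 0) [+y clear] — {cam}
2. divider@(-1, 2, 0) — no placed neighbour ⇒ disconnected

Invalid at step 2 (disconnected)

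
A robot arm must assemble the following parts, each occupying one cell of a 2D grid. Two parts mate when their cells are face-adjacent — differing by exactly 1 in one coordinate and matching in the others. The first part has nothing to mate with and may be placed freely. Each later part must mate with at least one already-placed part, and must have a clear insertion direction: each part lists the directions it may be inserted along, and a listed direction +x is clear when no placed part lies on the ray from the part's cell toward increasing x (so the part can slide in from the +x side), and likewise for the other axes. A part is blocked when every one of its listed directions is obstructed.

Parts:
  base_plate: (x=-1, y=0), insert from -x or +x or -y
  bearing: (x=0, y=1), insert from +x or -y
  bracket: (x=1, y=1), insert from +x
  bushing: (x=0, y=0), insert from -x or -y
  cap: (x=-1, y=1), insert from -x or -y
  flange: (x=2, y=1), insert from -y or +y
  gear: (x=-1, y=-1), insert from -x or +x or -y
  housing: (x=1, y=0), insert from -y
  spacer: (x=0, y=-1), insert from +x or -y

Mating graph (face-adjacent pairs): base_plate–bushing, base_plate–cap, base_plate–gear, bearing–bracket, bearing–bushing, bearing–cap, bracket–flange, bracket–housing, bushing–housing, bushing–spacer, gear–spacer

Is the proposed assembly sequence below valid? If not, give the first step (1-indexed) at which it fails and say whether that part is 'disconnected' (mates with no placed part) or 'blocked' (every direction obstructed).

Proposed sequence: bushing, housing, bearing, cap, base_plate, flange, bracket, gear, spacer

Invalid at step 6 (disconnected)

1. bushing@(0, 0) [-x clear] — {bushing}
2. housing@(1, 0) [-y clear] — {bushing, housing}
3. bearing@(0, 1) [+x clear] — {bearing, bushing, housing}
4. cap@(-1, 1) [-x clear] — {bearing, bushing, cap, housing}
5. base_plate@(-1, 0) [-x clear] — {base_plate, bearing, bushing, cap, housing}
6. flange@(2, 1) — no placed neighbour ⇒ disconnected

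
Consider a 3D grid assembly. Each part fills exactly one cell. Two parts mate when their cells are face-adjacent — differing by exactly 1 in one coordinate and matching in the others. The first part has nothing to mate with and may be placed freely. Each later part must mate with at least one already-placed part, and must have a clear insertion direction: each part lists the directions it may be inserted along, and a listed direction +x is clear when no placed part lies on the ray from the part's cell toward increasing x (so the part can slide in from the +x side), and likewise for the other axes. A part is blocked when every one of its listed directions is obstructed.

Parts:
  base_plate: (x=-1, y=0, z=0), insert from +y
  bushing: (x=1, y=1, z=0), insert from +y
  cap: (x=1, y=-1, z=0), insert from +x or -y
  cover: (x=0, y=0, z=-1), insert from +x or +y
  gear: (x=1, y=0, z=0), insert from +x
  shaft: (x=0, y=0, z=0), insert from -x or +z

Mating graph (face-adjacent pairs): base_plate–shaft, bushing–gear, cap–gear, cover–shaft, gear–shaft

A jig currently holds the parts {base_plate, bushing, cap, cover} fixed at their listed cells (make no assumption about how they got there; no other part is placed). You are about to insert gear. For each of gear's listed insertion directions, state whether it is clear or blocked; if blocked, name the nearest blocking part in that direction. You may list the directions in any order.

+x: clear

+x: ray from gear(1, 0, 0) has no placed part ⇒ clear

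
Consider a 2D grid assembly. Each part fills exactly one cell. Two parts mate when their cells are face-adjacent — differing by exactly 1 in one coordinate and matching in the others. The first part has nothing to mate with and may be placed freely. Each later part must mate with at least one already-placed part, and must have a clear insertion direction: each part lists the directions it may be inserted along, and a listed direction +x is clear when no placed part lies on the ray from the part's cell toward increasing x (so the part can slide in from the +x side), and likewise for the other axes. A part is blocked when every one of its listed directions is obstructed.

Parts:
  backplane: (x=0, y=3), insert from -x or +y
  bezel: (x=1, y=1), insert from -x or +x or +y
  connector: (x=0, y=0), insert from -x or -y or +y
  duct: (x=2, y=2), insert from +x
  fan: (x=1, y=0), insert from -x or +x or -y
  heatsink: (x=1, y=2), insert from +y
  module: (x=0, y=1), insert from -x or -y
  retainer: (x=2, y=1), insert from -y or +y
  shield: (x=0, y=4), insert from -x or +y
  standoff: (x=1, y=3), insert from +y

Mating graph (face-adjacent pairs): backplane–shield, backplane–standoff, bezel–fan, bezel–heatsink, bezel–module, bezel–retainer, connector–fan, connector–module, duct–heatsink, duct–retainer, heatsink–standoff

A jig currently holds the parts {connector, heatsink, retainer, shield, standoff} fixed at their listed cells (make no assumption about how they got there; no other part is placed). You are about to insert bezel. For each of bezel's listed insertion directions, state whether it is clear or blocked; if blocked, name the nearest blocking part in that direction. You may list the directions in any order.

-x: ray from bezel(1, 1) has no placed part ⇒ clear
+x: nearest on ray is retainer@(2, 1) ⇒ blocked
+y: nearest on ray is heatsink@(1, 2) ⇒ blocked

+x: blocked by retainer; +y: blocked by heatsink; -x: clear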